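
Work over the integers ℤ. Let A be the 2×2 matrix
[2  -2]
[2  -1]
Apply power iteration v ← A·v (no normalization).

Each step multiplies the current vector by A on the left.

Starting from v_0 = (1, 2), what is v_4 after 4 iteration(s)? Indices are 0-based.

v_0 = (1, 2).
v_1 = A·v_0 = (-2, 0).
v_2 = A·v_1 = (-4, -4).
v_3 = A·v_2 = (0, -4).
v_4 = A·v_3 = (8, 4).

v_4 = (8, 4)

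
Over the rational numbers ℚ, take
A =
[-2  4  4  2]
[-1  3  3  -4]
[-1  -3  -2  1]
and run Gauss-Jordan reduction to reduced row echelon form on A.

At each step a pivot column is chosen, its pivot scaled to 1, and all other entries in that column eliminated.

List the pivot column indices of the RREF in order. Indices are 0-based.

pivot columns: 0, 1, 2

[1] R0 /= -2  ⇒  (1, -2, -2, -1)
     R1 -= -1·R0  ⇒  (0, 1, 1, -5)
     R2 -= -1·R0  ⇒  (0, -5, -4, 0)
[2] R1 /= 1  ⇒  (0, 1, 1, -5)
     R0 -= -2·R1  ⇒  (1, 0, 0, -11)
     R2 -= -5·R1  ⇒  (0, 0, 1, -25)
[3] R2 /= 1  ⇒  (0, 0, 1, -25)
     R1 -= 1·R2  ⇒  (0, 1, 0, 20)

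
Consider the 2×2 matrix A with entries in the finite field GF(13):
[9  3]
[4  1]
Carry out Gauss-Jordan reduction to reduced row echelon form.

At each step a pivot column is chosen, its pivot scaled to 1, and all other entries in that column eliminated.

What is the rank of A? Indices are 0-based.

step 1: normalize row 0 (÷9) = (1, 9)
  row 1: subtract 4×row0 = (0, 4)
step 2: normalize row 1 (÷4) = (0, 1)
  row 0: subtract 9×row1 = (1, 0)

rank = 2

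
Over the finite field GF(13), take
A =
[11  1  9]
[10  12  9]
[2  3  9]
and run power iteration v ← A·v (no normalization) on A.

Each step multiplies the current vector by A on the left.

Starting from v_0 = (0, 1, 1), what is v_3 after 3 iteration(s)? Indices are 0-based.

v_3 = (11, 9, 2)

v_0 = (0, 1, 1).
v_1 = A·v_0 = (10, 8, 12).
v_2 = A·v_1 = (5, 5, 9).
v_3 = A·v_2 = (11, 9, 2).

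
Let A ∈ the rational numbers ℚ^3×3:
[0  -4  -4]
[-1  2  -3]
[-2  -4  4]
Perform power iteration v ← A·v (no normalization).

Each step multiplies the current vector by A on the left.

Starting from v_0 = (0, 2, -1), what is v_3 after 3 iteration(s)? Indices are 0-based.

v_3 = (56, 292, -528)

v_0 = (0, 2, -1).
v_1 = A·v_0 = (-4, 7, -12).
v_2 = A·v_1 = (20, 54, -68).
v_3 = A·v_2 = (56, 292, -528).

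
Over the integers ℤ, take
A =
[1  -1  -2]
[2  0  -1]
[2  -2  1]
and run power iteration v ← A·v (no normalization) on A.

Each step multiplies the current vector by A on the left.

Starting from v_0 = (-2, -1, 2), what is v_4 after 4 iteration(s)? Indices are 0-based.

v_4 = (-41, -10, 38)

v_0 = (-2, -1, 2).
v_1 = A·v_0 = (-5, -6, 0).
v_2 = A·v_1 = (1, -10, 2).
v_3 = A·v_2 = (7, 0, 24).
v_4 = A·v_3 = (-41, -10, 38).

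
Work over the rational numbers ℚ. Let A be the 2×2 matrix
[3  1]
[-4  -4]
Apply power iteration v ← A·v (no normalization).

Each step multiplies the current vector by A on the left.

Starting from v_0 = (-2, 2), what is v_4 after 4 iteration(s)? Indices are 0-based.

v_0 = (-2, 2).
v_1 = A·v_0 = (-4, 0).
v_2 = A·v_1 = (-12, 16).
v_3 = A·v_2 = (-20, -16).
v_4 = A·v_3 = (-76, 144).

v_4 = (-76, 144)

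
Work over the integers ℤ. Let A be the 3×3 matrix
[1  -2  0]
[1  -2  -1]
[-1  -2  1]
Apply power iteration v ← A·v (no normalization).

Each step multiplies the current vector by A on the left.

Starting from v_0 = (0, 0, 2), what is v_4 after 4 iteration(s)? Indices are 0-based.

v_0 = (0, 0, 2).
v_1 = A·v_0 = (0, -2, 2).
v_2 = A·v_1 = (4, 2, 6).
v_3 = A·v_2 = (0, -6, -2).
v_4 = A·v_3 = (12, 14, 10).

v_4 = (12, 14, 10)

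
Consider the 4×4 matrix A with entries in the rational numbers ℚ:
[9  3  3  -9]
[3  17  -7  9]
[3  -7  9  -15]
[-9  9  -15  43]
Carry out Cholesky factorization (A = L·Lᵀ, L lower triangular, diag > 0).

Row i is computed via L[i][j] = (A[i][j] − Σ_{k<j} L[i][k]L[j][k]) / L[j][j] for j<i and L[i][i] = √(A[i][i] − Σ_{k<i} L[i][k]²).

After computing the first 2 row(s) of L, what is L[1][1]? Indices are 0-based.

Step 1: L[0][0] = √(9) = 3.
  L[1][0] = (3) / L[0][0] = 1.
Step 2: L[1][1] = √(16) = 4.

L[1][1] = 4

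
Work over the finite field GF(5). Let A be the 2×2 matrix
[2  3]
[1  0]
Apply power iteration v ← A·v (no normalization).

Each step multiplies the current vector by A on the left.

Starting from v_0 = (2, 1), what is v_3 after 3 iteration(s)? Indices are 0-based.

v_3 = (1, 0)

v_0 = (2, 1).
v_1 = A·v_0 = (2, 2).
v_2 = A·v_1 = (0, 2).
v_3 = A·v_2 = (1, 0).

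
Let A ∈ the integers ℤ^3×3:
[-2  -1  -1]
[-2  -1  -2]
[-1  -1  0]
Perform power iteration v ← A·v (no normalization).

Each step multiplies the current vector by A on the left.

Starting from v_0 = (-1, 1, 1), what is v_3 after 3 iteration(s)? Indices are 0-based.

v_3 = (-4, -5, -2)

v_0 = (-1, 1, 1).
v_1 = A·v_0 = (0, -1, 0).
v_2 = A·v_1 = (1, 1, 1).
v_3 = A·v_2 = (-4, -5, -2).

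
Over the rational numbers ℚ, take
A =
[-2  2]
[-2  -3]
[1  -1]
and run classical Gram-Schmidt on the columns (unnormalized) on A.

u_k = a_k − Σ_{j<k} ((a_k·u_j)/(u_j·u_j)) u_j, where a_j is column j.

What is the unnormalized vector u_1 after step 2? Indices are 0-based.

u_1 = (20/9, -25/9, -10/9)

Step 1: u_0 = a_0 = (-2, -2, 1).
Step 2: u_1 = a_1 − (1/9)·u_0 = (20/9, -25/9, -10/9).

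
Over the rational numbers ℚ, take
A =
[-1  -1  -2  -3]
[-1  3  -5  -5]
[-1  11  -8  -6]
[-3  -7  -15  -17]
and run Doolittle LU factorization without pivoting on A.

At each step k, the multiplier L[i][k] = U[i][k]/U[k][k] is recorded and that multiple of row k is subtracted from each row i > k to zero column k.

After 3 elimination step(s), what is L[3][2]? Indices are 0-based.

Step 1: pivot at (0,0) is -1.
  row1 ← row1 − (1)·row0  ⇒  L[1][0]=1, U row1=(0, 4, -3, -2)
  row2 ← row2 − (1)·row0  ⇒  L[2][0]=1, U row2=(0, 12, -6, -3)
  row3 ← row3 − (3)·row0  ⇒  L[3][0]=3, U row3=(0, -4, -9, -8)
Step 2: pivot at (1,1) is 4.
  row2 ← row2 − (3)·row1  ⇒  L[2][1]=3, U row2=(0, 0, 3, 3)
  row3 ← row3 − (-1)·row1  ⇒  L[3][1]=-1, U row3=(0, 0, -12, -10)
Step 3: pivot at (2,2) is 3.
  row3 ← row3 − (-4)·row2  ⇒  L[3][2]=-4, U row3=(0, 0, 0, 2)

L[3][2] = -4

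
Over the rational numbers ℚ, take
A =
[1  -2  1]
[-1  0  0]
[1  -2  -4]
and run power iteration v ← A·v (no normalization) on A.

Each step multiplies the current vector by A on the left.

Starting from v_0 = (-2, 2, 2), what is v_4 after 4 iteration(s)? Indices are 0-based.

v_4 = (-248, -18, 862)

v_0 = (-2, 2, 2).
v_1 = A·v_0 = (-4, 2, -14).
v_2 = A·v_1 = (-22, 4, 48).
v_3 = A·v_2 = (18, 22, -222).
v_4 = A·v_3 = (-248, -18, 862).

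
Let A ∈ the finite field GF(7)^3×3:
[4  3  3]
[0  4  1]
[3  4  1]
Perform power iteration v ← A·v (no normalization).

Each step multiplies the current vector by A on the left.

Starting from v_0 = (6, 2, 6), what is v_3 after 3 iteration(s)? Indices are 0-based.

v_0 = (6, 2, 6).
v_1 = A·v_0 = (6, 0, 4).
v_2 = A·v_1 = (1, 4, 1).
v_3 = A·v_2 = (5, 3, 6).

v_3 = (5, 3, 6)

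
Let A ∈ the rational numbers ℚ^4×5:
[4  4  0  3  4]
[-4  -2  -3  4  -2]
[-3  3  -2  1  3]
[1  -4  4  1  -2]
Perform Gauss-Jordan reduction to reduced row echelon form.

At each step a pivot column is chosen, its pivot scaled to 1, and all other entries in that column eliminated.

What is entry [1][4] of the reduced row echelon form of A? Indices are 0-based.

pivot(0,0)=4: scale R0 → (1, 1, 0, 3/4, 1)
  clear (1,0): R1 −= (-4)R0 → (0, 2, -3, 7, 2)
  clear (2,0): R2 −= (-3)R0 → (0, 6, -2, 13/4, 6)
  clear (3,0): R3 −= (1)R0 → (0, -5, 4, 1/4, -3)
pivot(1,1)=2: scale R1 → (0, 1, -3/2, 7/2, 1)
  clear (0,1): R0 −= (1)R1 → (1, 0, 3/2, -11/4, 0)
  clear (2,1): R2 −= (6)R1 → (0, 0, 7, -71/4, 0)
  clear (3,1): R3 −= (-5)R1 → (0, 0, -7/2, 71/4, 2)
pivot(2,2)=7: scale R2 → (0, 0, 1, -71/28, 0)
  clear (0,2): R0 −= (3/2)R2 → (1, 0, 0, 59/56, 0)
  clear (1,2): R1 −= (-3/2)R2 → (0, 1, 0, -17/56, 1)
  clear (3,2): R3 −= (-7/2)R2 → (0, 0, 0, 71/8, 2)
pivot(3,3)=71/8: scale R3 → (0, 0, 0, 1, 16/71)
  clear (0,3): R0 −= (59/56)R3 → (1, 0, 0, 0, -118/497)
  clear (1,3): R1 −= (-17/56)R3 → (0, 1, 0, 0, 531/497)
  clear (2,3): R2 −= (-71/28)R3 → (0, 0, 1, 0, 4/7)

M[1][4] = 531/497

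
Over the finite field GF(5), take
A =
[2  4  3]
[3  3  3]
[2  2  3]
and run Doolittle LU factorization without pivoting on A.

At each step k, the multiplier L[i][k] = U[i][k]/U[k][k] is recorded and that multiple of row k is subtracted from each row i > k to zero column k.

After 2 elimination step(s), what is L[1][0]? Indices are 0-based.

Step 1: pivot at (0,0) is 2.
  row1 ← row1 − (4)·row0  ⇒  L[1][0]=4, U row1=(0, 2, 1)
  row2 ← row2 − (1)·row0  ⇒  L[2][0]=1, U row2=(0, 3, 0)
Step 2: pivot at (1,1) is 2.
  row2 ← row2 − (4)·row1  ⇒  L[2][1]=4, U row2=(0, 0, 1)

L[1][0] = 4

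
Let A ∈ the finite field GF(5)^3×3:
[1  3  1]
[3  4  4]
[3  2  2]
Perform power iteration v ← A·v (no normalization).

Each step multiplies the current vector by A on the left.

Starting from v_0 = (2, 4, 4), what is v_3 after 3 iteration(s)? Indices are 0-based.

v_3 = (0, 4, 3)

v_0 = (2, 4, 4).
v_1 = A·v_0 = (3, 3, 2).
v_2 = A·v_1 = (4, 4, 4).
v_3 = A·v_2 = (0, 4, 3).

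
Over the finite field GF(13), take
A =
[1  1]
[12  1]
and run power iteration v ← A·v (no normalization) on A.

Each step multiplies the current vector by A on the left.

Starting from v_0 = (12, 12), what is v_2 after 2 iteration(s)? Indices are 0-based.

v_0 = (12, 12).
v_1 = A·v_0 = (11, 0).
v_2 = A·v_1 = (11, 2).

v_2 = (11, 2)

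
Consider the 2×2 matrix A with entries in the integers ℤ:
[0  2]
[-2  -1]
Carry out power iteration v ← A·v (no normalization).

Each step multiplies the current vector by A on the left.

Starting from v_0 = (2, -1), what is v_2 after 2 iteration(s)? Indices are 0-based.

v_2 = (-6, 7)

v_0 = (2, -1).
v_1 = A·v_0 = (-2, -3).
v_2 = A·v_1 = (-6, 7).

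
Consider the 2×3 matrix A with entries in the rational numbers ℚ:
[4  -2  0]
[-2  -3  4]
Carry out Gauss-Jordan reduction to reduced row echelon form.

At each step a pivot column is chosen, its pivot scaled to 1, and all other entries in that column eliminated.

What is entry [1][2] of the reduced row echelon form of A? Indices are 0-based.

M[1][2] = -1

pivot(0,0)=4: scale R0 → (1, -1/2, 0)
  clear (1,0): R1 −= (-2)R0 → (0, -4, 4)
pivot(1,1)=-4: scale R1 → (0, 1, -1)
  clear (0,1): R0 −= (-1/2)R1 → (1, 0, -1/2)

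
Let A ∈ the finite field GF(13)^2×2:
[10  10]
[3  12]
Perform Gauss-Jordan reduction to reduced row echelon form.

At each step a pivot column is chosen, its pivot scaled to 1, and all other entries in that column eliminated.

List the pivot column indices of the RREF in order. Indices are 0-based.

pivot columns: 0, 1

step 1: normalize row 0 (÷10) = (1, 1)
  row 1: subtract 3×row0 = (0, 9)
step 2: normalize row 1 (÷9) = (0, 1)
  row 0: subtract 1×row1 = (1, 0)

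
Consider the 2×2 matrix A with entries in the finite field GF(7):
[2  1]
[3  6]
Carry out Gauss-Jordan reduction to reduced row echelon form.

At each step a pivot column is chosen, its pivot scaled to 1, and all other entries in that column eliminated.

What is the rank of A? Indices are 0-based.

rank = 2

pivot(0,0)=2: scale R0 → (1, 4)
  clear (1,0): R1 −= (3)R0 → (0, 1)
pivot(1,1)=1: scale R1 → (0, 1)
  clear (0,1): R0 −= (4)R1 → (1, 0)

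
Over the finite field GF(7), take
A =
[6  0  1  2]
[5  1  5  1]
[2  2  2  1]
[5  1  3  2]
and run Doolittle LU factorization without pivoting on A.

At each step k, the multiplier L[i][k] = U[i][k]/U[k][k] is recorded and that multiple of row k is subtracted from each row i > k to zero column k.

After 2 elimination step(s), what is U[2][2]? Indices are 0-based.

Step 1: pivot at (0,0) is 6.
  row1 ← row1 − (2)·row0  ⇒  L[1][0]=2, U row1=(0, 1, 3, 4)
  row2 ← row2 − (5)·row0  ⇒  L[2][0]=5, U row2=(0, 2, 4, 5)
  row3 ← row3 − (2)·row0  ⇒  L[3][0]=2, U row3=(0, 1, 1, 5)
Step 2: pivot at (1,1) is 1.
  row2 ← row2 − (2)·row1  ⇒  L[2][1]=2, U row2=(0, 0, 5, 4)
  row3 ← row3 − (1)·row1  ⇒  L[3][1]=1, U row3=(0, 0, 5, 1)

U[2][2] = 5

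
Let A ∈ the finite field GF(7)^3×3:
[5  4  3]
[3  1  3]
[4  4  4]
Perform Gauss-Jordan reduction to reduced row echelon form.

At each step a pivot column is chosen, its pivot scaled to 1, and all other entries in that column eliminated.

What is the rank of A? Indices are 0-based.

pivot(0,0)=5: scale R0 → (1, 5, 2)
  clear (1,0): R1 −= (3)R0 → (0, 0, 4)
  clear (2,0): R2 −= (4)R0 → (0, 5, 3)
pivot(1,1): swap R1↔R2
pivot(1,1)=5: scale R1 → (0, 1, 2)
  clear (0,1): R0 −= (5)R1 → (1, 0, 6)
pivot(2,2)=4: scale R2 → (0, 0, 1)
  clear (0,2): R0 −= (6)R2 → (1, 0, 0)
  clear (1,2): R1 −= (2)R2 → (0, 1, 0)

rank = 3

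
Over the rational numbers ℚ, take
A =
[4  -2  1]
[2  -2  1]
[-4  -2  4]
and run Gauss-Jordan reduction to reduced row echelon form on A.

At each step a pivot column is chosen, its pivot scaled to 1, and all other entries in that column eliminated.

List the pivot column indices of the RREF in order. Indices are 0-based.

[1] R0 /= 4  ⇒  (1, -1/2, 1/4)
     R1 -= 2·R0  ⇒  (0, -1, 1/2)
     R2 -= -4·R0  ⇒  (0, -4, 5)
[2] R1 /= -1  ⇒  (0, 1, -1/2)
     R0 -= -1/2·R1  ⇒  (1, 0, 0)
     R2 -= -4·R1  ⇒  (0, 0, 3)
[3] R2 /= 3  ⇒  (0, 0, 1)
     R1 -= -1/2·R2  ⇒  (0, 1, 0)

pivot columns: 0, 1, 2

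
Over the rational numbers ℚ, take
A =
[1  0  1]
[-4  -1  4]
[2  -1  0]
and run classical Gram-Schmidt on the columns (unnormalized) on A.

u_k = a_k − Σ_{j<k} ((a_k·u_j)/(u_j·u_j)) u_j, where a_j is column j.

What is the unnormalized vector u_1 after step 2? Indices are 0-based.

u_1 = (-2/21, -13/21, -25/21)

Step 1: u_0 = a_0 = (1, -4, 2).
Step 2: u_1 = a_1 − (2/21)·u_0 = (-2/21, -13/21, -25/21).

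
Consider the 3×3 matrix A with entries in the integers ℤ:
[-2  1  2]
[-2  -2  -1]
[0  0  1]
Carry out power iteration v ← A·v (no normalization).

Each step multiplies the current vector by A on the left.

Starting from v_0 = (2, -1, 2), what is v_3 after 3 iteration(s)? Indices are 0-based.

v_0 = (2, -1, 2).
v_1 = A·v_0 = (-1, -4, 2).
v_2 = A·v_1 = (2, 8, 2).
v_3 = A·v_2 = (8, -22, 2).

v_3 = (8, -22, 2)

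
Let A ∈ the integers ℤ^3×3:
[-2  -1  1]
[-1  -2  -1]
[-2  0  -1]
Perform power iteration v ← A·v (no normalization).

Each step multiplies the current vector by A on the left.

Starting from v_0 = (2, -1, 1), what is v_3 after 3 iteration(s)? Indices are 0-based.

v_0 = (2, -1, 1).
v_1 = A·v_0 = (-2, -1, -5).
v_2 = A·v_1 = (0, 9, 9).
v_3 = A·v_2 = (0, -27, -9).

v_3 = (0, -27, -9)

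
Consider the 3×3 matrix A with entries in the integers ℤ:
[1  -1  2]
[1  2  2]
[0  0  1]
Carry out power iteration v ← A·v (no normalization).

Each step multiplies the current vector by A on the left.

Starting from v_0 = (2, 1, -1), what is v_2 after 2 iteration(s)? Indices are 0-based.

v_2 = (-5, 1, -1)

v_0 = (2, 1, -1).
v_1 = A·v_0 = (-1, 2, -1).
v_2 = A·v_1 = (-5, 1, -1).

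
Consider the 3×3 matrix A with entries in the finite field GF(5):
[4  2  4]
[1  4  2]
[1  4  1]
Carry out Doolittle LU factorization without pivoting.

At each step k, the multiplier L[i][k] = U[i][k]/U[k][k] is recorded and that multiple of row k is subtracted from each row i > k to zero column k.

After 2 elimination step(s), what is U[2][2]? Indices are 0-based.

[col 0] pivot 4
  R1 -= 4*R0 → (0, 1, 1)  (L[1][0] := 4)
  R2 -= 4*R0 → (0, 1, 0)  (L[2][0] := 4)
[col 1] pivot 1
  R2 -= 1*R1 → (0, 0, 4)  (L[2][1] := 1)

U[2][2] = 4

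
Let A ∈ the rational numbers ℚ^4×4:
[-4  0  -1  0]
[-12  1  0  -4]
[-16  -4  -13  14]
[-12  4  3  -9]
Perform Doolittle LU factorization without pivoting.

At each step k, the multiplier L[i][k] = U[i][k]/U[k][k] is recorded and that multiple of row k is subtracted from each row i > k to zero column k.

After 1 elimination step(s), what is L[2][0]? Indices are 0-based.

L[2][0] = 4

[col 0] pivot -4
  R1 -= 3*R0 → (0, 1, 3, -4)  (L[1][0] := 3)
  R2 -= 4*R0 → (0, -4, -9, 14)  (L[2][0] := 4)
  R3 -= 3*R0 → (0, 4, 6, -9)  (L[3][0] := 3)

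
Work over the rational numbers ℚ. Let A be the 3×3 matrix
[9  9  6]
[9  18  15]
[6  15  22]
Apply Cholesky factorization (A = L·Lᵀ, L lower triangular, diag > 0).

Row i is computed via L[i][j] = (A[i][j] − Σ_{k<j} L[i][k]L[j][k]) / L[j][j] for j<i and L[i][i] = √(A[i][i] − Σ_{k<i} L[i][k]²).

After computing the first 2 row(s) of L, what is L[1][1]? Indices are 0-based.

Step 1: L[0][0] = √(9) = 3.
  L[1][0] = (9) / L[0][0] = 3.
Step 2: L[1][1] = √(9) = 3.

L[1][1] = 3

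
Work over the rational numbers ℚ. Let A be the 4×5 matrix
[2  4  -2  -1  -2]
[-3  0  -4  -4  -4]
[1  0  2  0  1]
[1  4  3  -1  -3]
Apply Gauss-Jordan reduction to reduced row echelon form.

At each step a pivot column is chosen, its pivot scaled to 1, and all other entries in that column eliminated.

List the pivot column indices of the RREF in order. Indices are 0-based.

[1] R0 /= 2  ⇒  (1, 2, -1, -1/2, -1)
     R1 -= -3·R0  ⇒  (0, 6, -7, -11/2, -7)
     R2 -= 1·R0  ⇒  (0, -2, 3, 1/2, 2)
     R3 -= 1·R0  ⇒  (0, 2, 4, -1/2, -2)
[2] R1 /= 6  ⇒  (0, 1, -7/6, -11/12, -7/6)
     R0 -= 2·R1  ⇒  (1, 0, 4/3, 4/3, 4/3)
     R2 -= -2·R1  ⇒  (0, 0, 2/3, -4/3, -1/3)
     R3 -= 2·R1  ⇒  (0, 0, 19/3, 4/3, 1/3)
[3] R2 /= 2/3  ⇒  (0, 0, 1, -2, -1/2)
     R0 -= 4/3·R2  ⇒  (1, 0, 0, 4, 2)
     R1 -= -7/6·R2  ⇒  (0, 1, 0, -13/4, -7/4)
     R3 -= 19/3·R2  ⇒  (0, 0, 0, 14, 7/2)
[4] R3 /= 14  ⇒  (0, 0, 0, 1, 1/4)
     R0 -= 4·R3  ⇒  (1, 0, 0, 0, 1)
     R1 -= -13/4·R3  ⇒  (0, 1, 0, 0, -15/16)
     R2 -= -2·R3  ⇒  (0, 0, 1, 0, 0)

pivot columns: 0, 1, 2, 3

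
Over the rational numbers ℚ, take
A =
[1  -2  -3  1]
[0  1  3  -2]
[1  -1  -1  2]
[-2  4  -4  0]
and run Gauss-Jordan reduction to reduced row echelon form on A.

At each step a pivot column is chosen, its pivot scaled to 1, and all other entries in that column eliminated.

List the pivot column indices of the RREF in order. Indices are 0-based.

pivot columns: 0, 1, 2, 3

step 1: normalize row 0 (÷1) = (1, -2, -3, 1)
  row 2: subtract 1×row0 = (0, 1, 2, 1)
  row 3: subtract -2×row0 = (0, 0, -10, 2)
step 2: normalize row 1 (÷1) = (0, 1, 3, -2)
  row 0: subtract -2×row1 = (1, 0, 3, -3)
  row 2: subtract 1×row1 = (0, 0, -1, 3)
step 3: normalize row 2 (÷-1) = (0, 0, 1, -3)
  row 0: subtract 3×row2 = (1, 0, 0, 6)
  row 1: subtract 3×row2 = (0, 1, 0, 7)
  row 3: subtract -10×row2 = (0, 0, 0, -28)
step 4: normalize row 3 (÷-28) = (0, 0, 0, 1)
  row 0: subtract 6×row3 = (1, 0, 0, 0)
  row 1: subtract 7×row3 = (0, 1, 0, 0)
  row 2: subtract -3×row3 = (0, 0, 1, 0)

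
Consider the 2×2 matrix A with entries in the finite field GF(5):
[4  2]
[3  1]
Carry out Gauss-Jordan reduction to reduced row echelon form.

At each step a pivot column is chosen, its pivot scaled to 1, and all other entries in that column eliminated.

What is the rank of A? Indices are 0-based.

pivot(0,0)=4: scale R0 → (1, 3)
  clear (1,0): R1 −= (3)R0 → (0, 2)
pivot(1,1)=2: scale R1 → (0, 1)
  clear (0,1): R0 −= (3)R1 → (1, 0)

rank = 2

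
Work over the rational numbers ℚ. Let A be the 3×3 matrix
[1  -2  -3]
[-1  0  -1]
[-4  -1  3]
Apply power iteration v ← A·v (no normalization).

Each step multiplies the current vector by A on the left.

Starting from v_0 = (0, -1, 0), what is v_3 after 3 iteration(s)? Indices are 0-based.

v_0 = (0, -1, 0).
v_1 = A·v_0 = (2, 0, 1).
v_2 = A·v_1 = (-1, -3, -5).
v_3 = A·v_2 = (20, 6, -8).

v_3 = (20, 6, -8)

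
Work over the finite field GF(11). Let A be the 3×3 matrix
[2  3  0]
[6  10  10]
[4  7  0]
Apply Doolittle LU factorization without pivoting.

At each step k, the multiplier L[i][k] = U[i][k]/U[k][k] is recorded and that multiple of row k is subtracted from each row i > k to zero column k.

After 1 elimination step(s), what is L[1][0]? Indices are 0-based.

k=0: U[0][0]=2
  eliminate (1,0): mult=3, new row 1: (0, 1, 10); set L[1][0]=3
  eliminate (2,0): mult=2, new row 2: (0, 1, 0); set L[2][0]=2

L[1][0] = 3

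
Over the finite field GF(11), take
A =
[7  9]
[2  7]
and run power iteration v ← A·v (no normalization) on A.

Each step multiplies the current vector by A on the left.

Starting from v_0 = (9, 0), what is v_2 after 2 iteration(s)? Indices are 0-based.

v_0 = (9, 0).
v_1 = A·v_0 = (8, 7).
v_2 = A·v_1 = (9, 10).

v_2 = (9, 10)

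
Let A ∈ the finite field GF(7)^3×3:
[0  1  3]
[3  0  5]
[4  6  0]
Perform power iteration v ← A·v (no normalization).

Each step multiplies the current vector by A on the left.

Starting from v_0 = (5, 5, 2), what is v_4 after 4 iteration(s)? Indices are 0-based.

v_4 = (2, 4, 5)

v_0 = (5, 5, 2).
v_1 = A·v_0 = (4, 4, 1).
v_2 = A·v_1 = (0, 3, 5).
v_3 = A·v_2 = (4, 4, 4).
v_4 = A·v_3 = (2, 4, 5).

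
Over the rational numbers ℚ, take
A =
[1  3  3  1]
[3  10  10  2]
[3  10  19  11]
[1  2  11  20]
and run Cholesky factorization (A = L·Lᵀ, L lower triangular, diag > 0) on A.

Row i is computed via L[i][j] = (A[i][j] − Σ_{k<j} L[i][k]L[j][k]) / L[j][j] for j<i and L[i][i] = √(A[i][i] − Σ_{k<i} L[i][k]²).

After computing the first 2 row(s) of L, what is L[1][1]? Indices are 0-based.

Step 1: L[0][0] = √(1) = 1.
  L[1][0] = (3) / L[0][0] = 3.
Step 2: L[1][1] = √(1) = 1.

L[1][1] = 1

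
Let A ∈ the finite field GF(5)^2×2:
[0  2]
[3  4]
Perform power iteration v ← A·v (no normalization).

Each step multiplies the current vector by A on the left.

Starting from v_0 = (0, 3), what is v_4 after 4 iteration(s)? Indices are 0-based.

v_0 = (0, 3).
v_1 = A·v_0 = (1, 2).
v_2 = A·v_1 = (4, 1).
v_3 = A·v_2 = (2, 1).
v_4 = A·v_3 = (2, 0).

v_4 = (2, 0)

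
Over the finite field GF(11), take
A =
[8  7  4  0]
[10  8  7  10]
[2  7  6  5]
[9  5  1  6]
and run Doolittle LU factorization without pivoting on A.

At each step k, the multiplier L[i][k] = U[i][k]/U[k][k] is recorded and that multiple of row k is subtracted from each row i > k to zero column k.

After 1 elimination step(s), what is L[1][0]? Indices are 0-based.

L[1][0] = 4

[col 0] pivot 8
  R1 -= 4*R0 → (0, 2, 2, 10)  (L[1][0] := 4)
  R2 -= 3*R0 → (0, 8, 5, 5)  (L[2][0] := 3)
  R3 -= 8*R0 → (0, 4, 2, 6)  (L[3][0] := 8)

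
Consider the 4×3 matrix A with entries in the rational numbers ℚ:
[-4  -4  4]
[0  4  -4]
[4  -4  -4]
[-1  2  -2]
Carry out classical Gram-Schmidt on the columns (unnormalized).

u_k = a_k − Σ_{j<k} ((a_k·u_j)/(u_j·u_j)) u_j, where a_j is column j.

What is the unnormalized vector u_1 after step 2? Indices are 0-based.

u_1 = (-140/33, 4, -124/33, 64/33)

Step 1: u_0 = a_0 = (-4, 0, 4, -1).
Step 2: u_1 = a_1 − (-2/33)·u_0 = (-140/33, 4, -124/33, 64/33).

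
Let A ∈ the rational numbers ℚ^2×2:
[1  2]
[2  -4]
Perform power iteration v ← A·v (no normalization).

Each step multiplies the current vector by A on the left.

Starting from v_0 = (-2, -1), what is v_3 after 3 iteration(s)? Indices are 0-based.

v_3 = (-20, 24)

v_0 = (-2, -1).
v_1 = A·v_0 = (-4, 0).
v_2 = A·v_1 = (-4, -8).
v_3 = A·v_2 = (-20, 24).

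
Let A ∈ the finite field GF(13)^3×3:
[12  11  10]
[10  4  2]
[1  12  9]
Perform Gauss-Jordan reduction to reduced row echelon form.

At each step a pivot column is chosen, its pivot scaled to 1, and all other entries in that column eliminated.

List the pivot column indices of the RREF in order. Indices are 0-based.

pivot(0,0)=12: scale R0 → (1, 2, 3)
  clear (1,0): R1 −= (10)R0 → (0, 10, 11)
  clear (2,0): R2 −= (1)R0 → (0, 10, 6)
pivot(1,1)=10: scale R1 → (0, 1, 5)
  clear (0,1): R0 −= (2)R1 → (1, 0, 6)
  clear (2,1): R2 −= (10)R1 → (0, 0, 8)
pivot(2,2)=8: scale R2 → (0, 0, 1)
  clear (0,2): R0 −= (6)R2 → (1, 0, 0)
  clear (1,2): R1 −= (5)R2 → (0, 1, 0)

pivot columns: 0, 1, 2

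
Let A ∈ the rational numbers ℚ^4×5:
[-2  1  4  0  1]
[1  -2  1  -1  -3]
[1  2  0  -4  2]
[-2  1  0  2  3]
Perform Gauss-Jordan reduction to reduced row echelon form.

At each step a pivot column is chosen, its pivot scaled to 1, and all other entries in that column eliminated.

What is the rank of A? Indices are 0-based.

rank = 4

pivot(0,0)=-2: scale R0 → (1, -1/2, -2, 0, -1/2)
  clear (1,0): R1 −= (1)R0 → (0, -3/2, 3, -1, -5/2)
  clear (2,0): R2 −= (1)R0 → (0, 5/2, 2, -4, 5/2)
  clear (3,0): R3 −= (-2)R0 → (0, 0, -4, 2, 2)
pivot(1,1)=-3/2: scale R1 → (0, 1, -2, 2/3, 5/3)
  clear (0,1): R0 −= (-1/2)R1 → (1, 0, -3, 1/3, 1/3)
  clear (2,1): R2 −= (5/2)R1 → (0, 0, 7, -17/3, -5/3)
pivot(2,2)=7: scale R2 → (0, 0, 1, -17/21, -5/21)
  clear (0,2): R0 −= (-3)R2 → (1, 0, 0, -44/21, -8/21)
  clear (1,2): R1 −= (-2)R2 → (0, 1, 0, -20/21, 25/21)
  clear (3,2): R3 −= (-4)R2 → (0, 0, 0, -26/21, 22/21)
pivot(3,3)=-26/21: scale R3 → (0, 0, 0, 1, -11/13)
  clear (0,3): R0 −= (-44/21)R3 → (1, 0, 0, 0, -28/13)
  clear (1,3): R1 −= (-20/21)R3 → (0, 1, 0, 0, 5/13)
  clear (2,3): R2 −= (-17/21)R3 → (0, 0, 1, 0, -12/13)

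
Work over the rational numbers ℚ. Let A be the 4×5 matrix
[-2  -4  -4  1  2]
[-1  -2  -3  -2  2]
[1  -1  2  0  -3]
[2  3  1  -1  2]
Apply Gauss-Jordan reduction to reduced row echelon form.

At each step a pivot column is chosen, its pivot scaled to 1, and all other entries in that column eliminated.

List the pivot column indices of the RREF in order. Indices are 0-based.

step 1: normalize row 0 (÷-2) = (1, 2, 2, -1/2, -1)
  row 1: subtract -1×row0 = (0, 0, -1, -5/2, 1)
  row 2: subtract 1×row0 = (0, -3, 0, 1/2, -2)
  row 3: subtract 2×row0 = (0, -1, -3, 0, 4)
step 2: exchange rows 1,2
step 2: normalize row 1 (÷-3) = (0, 1, 0, -1/6, 2/3)
  row 0: subtract 2×row1 = (1, 0, 2, -1/6, -7/3)
  row 3: subtract -1×row1 = (0, 0, -3, -1/6, 14/3)
step 3: normalize row 2 (÷-1) = (0, 0, 1, 5/2, -1)
  row 0: subtract 2×row2 = (1, 0, 0, -31/6, -1/3)
  row 3: subtract -3×row2 = (0, 0, 0, 22/3, 5/3)
step 4: normalize row 3 (÷22/3) = (0, 0, 0, 1, 5/22)
  row 0: subtract -31/6×row3 = (1, 0, 0, 0, 37/44)
  row 1: subtract -1/6×row3 = (0, 1, 0, 0, 31/44)
  row 2: subtract 5/2×row3 = (0, 0, 1, 0, -69/44)

pivot columns: 0, 1, 2, 3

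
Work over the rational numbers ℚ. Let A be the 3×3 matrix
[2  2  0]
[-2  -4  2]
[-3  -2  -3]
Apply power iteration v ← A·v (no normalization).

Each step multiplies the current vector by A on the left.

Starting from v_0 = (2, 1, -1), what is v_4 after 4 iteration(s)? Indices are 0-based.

v_0 = (2, 1, -1).
v_1 = A·v_0 = (6, -10, -5).
v_2 = A·v_1 = (-8, 18, 17).
v_3 = A·v_2 = (20, -22, -63).
v_4 = A·v_3 = (-4, -78, 173).

v_4 = (-4, -78, 173)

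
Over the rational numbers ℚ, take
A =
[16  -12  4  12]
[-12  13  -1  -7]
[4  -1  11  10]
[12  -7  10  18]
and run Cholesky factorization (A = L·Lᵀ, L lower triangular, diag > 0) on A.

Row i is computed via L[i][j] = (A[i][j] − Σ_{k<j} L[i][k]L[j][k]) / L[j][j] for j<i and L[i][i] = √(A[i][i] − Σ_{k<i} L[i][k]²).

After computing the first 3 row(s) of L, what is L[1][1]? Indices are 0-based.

Step 1: L[0][0] = √(16) = 4.
  L[1][0] = (-12) / L[0][0] = -3.
Step 2: L[1][1] = √(4) = 2.
  L[2][0] = (4) / L[0][0] = 1.
  L[2][1] = (2) / L[1][1] = 1.
Step 3: L[2][2] = √(9) = 3.

L[1][1] = 2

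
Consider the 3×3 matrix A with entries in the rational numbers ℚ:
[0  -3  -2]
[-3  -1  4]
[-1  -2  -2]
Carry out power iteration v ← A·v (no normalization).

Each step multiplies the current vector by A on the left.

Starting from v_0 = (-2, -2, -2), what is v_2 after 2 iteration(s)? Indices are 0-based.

v_2 = (-20, 10, -30)

v_0 = (-2, -2, -2).
v_1 = A·v_0 = (10, 0, 10).
v_2 = A·v_1 = (-20, 10, -30).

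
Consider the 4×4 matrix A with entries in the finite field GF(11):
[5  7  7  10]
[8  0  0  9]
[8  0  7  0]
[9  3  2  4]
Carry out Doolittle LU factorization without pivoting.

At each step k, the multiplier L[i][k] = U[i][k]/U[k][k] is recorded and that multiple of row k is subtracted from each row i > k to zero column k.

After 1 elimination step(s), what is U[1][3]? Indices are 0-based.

U[1][3] = 4

[col 0] pivot 5
  R1 -= 6*R0 → (0, 2, 2, 4)  (L[1][0] := 6)
  R2 -= 6*R0 → (0, 2, 9, 6)  (L[2][0] := 6)
  R3 -= 4*R0 → (0, 8, 7, 8)  (L[3][0] := 4)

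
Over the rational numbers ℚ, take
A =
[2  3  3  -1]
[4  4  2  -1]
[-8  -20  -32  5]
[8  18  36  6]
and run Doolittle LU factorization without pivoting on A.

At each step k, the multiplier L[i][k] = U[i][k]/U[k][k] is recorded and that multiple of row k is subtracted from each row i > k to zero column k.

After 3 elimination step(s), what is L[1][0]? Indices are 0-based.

[col 0] pivot 2
  R1 -= 2*R0 → (0, -2, -4, 1)  (L[1][0] := 2)
  R2 -= -4*R0 → (0, -8, -20, 1)  (L[2][0] := -4)
  R3 -= 4*R0 → (0, 6, 24, 10)  (L[3][0] := 4)
[col 1] pivot -2
  R2 -= 4*R1 → (0, 0, -4, -3)  (L[2][1] := 4)
  R3 -= -3*R1 → (0, 0, 12, 13)  (L[3][1] := -3)
[col 2] pivot -4
  R3 -= -3*R2 → (0, 0, 0, 4)  (L[3][2] := -3)

L[1][0] = 2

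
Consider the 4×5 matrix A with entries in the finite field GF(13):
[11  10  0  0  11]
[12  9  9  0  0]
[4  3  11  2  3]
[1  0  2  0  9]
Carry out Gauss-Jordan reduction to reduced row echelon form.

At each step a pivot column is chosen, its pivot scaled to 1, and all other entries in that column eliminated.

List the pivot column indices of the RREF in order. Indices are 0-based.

pivot columns: 0, 1, 2, 3

[1] R0 /= 11  ⇒  (1, 8, 0, 0, 1)
     R1 -= 12·R0  ⇒  (0, 4, 9, 0, 1)
     R2 -= 4·R0  ⇒  (0, 10, 11, 2, 12)
     R3 -= 1·R0  ⇒  (0, 5, 2, 0, 8)
[2] R1 /= 4  ⇒  (0, 1, 12, 0, 10)
     R0 -= 8·R1  ⇒  (1, 0, 8, 0, 12)
     R2 -= 10·R1  ⇒  (0, 0, 8, 2, 3)
     R3 -= 5·R1  ⇒  (0, 0, 7, 0, 10)
[3] R2 /= 8  ⇒  (0, 0, 1, 10, 2)
     R0 -= 8·R2  ⇒  (1, 0, 0, 11, 9)
     R1 -= 12·R2  ⇒  (0, 1, 0, 10, 12)
     R3 -= 7·R2  ⇒  (0, 0, 0, 8, 9)
[4] R3 /= 8  ⇒  (0, 0, 0, 1, 6)
     R0 -= 11·R3  ⇒  (1, 0, 0, 0, 8)
     R1 -= 10·R3  ⇒  (0, 1, 0, 0, 4)
     R2 -= 10·R3  ⇒  (0, 0, 1, 0, 7)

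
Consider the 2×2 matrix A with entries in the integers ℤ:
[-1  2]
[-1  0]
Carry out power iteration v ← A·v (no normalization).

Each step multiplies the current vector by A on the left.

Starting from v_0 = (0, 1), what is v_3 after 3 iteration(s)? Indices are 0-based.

v_3 = (-2, 2)

v_0 = (0, 1).
v_1 = A·v_0 = (2, 0).
v_2 = A·v_1 = (-2, -2).
v_3 = A·v_2 = (-2, 2).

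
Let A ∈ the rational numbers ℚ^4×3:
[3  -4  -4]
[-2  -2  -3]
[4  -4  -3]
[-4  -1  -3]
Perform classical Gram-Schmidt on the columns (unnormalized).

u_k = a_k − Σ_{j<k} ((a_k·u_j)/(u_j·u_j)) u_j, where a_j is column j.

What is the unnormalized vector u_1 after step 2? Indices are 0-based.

Step 1: u_0 = a_0 = (3, -2, 4, -4).
Step 2: u_1 = a_1 − (-4/9)·u_0 = (-8/3, -26/9, -20/9, -25/9).

u_1 = (-8/3, -26/9, -20/9, -25/9)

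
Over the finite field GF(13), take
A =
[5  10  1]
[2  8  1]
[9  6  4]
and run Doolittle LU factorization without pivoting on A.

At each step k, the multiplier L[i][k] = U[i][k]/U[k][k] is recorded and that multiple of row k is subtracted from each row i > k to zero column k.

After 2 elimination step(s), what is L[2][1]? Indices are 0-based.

L[2][1] = 10

[col 0] pivot 5
  R1 -= 3*R0 → (0, 4, 11)  (L[1][0] := 3)
  R2 -= 7*R0 → (0, 1, 10)  (L[2][0] := 7)
[col 1] pivot 4
  R2 -= 10*R1 → (0, 0, 4)  (L[2][1] := 10)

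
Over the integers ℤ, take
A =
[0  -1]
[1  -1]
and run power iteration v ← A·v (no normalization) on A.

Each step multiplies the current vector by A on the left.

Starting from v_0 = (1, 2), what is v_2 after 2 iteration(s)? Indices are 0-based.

v_0 = (1, 2).
v_1 = A·v_0 = (-2, -1).
v_2 = A·v_1 = (1, -1).

v_2 = (1, -1)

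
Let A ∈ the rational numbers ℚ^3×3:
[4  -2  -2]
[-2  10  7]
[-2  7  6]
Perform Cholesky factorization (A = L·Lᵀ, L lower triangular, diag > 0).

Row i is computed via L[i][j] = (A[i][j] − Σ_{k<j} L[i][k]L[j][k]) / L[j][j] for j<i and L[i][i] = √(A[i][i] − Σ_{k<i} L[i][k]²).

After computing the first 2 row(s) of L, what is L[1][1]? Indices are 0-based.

L[1][1] = 3

Step 1: L[0][0] = √(4) = 2.
  L[1][0] = (-2) / L[0][0] = -1.
Step 2: L[1][1] = √(9) = 3.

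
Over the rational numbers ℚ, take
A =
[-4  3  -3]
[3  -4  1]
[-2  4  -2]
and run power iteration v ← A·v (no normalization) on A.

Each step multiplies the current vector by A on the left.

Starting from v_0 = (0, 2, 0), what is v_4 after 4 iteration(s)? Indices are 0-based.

v_4 = (-5580, 4454, -4308)

v_0 = (0, 2, 0).
v_1 = A·v_0 = (6, -8, 8).
v_2 = A·v_1 = (-72, 58, -60).
v_3 = A·v_2 = (642, -508, 496).
v_4 = A·v_3 = (-5580, 4454, -4308).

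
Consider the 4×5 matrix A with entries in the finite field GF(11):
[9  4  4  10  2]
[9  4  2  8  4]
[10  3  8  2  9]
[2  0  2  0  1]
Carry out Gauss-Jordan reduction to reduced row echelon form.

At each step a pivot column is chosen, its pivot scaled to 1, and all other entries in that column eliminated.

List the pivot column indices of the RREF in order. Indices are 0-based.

step 1: normalize row 0 (÷9) = (1, 9, 9, 6, 10)
  row 1: subtract 9×row0 = (0, 0, 9, 9, 2)
  row 2: subtract 10×row0 = (0, 1, 6, 8, 8)
  row 3: subtract 2×row0 = (0, 4, 6, 10, 3)
step 2: exchange rows 1,2
step 2: normalize row 1 (÷1) = (0, 1, 6, 8, 8)
  row 0: subtract 9×row1 = (1, 0, 10, 0, 4)
  row 3: subtract 4×row1 = (0, 0, 4, 0, 4)
step 3: normalize row 2 (÷9) = (0, 0, 1, 1, 10)
  row 0: subtract 10×row2 = (1, 0, 0, 1, 3)
  row 1: subtract 6×row2 = (0, 1, 0, 2, 3)
  row 3: subtract 4×row2 = (0, 0, 0, 7, 8)
step 4: normalize row 3 (÷7) = (0, 0, 0, 1, 9)
  row 0: subtract 1×row3 = (1, 0, 0, 0, 5)
  row 1: subtract 2×row3 = (0, 1, 0, 0, 7)
  row 2: subtract 1×row3 = (0, 0, 1, 0, 1)

pivot columns: 0, 1, 2, 3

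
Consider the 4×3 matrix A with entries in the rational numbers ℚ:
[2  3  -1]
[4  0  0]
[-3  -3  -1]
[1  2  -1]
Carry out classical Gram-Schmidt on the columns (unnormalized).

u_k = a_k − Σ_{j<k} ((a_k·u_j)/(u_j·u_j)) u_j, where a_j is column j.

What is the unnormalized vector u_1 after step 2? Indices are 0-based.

Step 1: u_0 = a_0 = (2, 4, -3, 1).
Step 2: u_1 = a_1 − (17/30)·u_0 = (28/15, -34/15, -13/10, 43/30).

u_1 = (28/15, -34/15, -13/10, 43/30)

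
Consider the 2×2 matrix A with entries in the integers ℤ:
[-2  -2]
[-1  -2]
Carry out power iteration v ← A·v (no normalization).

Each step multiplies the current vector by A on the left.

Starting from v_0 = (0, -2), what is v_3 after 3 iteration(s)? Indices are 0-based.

v_0 = (0, -2).
v_1 = A·v_0 = (4, 4).
v_2 = A·v_1 = (-16, -12).
v_3 = A·v_2 = (56, 40).

v_3 = (56, 40)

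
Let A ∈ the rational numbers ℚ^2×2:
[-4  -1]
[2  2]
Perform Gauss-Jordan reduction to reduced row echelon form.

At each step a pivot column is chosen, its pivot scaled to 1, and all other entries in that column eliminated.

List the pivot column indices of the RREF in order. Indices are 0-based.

pivot(0,0)=-4: scale R0 → (1, 1/4)
  clear (1,0): R1 −= (2)R0 → (0, 3/2)
pivot(1,1)=3/2: scale R1 → (0, 1)
  clear (0,1): R0 −= (1/4)R1 → (1, 0)

pivot columns: 0, 1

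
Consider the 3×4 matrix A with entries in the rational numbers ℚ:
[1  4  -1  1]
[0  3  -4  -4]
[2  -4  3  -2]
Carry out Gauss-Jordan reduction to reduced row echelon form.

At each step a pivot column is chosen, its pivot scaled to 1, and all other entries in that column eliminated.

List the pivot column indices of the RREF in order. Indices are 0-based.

pivot(0,0)=1: scale R0 → (1, 4, -1, 1)
  clear (2,0): R2 −= (2)R0 → (0, -12, 5, -4)
pivot(1,1)=3: scale R1 → (0, 1, -4/3, -4/3)
  clear (0,1): R0 −= (4)R1 → (1, 0, 13/3, 19/3)
  clear (2,1): R2 −= (-12)R1 → (0, 0, -11, -20)
pivot(2,2)=-11: scale R2 → (0, 0, 1, 20/11)
  clear (0,2): R0 −= (13/3)R2 → (1, 0, 0, -17/11)
  clear (1,2): R1 −= (-4/3)R2 → (0, 1, 0, 12/11)

pivot columns: 0, 1, 2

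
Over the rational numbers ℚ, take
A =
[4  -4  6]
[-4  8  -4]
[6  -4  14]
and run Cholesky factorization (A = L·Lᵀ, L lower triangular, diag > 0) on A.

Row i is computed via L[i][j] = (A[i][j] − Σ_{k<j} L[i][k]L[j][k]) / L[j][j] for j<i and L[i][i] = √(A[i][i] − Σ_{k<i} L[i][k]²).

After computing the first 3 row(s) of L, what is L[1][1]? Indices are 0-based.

L[1][1] = 2

Step 1: L[0][0] = √(4) = 2.
  L[1][0] = (-4) / L[0][0] = -2.
Step 2: L[1][1] = √(4) = 2.
  L[2][0] = (6) / L[0][0] = 3.
  L[2][1] = (2) / L[1][1] = 1.
Step 3: L[2][2] = √(4) = 2.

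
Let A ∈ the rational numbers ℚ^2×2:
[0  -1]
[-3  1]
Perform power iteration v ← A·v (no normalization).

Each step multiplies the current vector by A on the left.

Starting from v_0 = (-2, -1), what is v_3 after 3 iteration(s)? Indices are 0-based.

v_3 = (-2, 17)

v_0 = (-2, -1).
v_1 = A·v_0 = (1, 5).
v_2 = A·v_1 = (-5, 2).
v_3 = A·v_2 = (-2, 17).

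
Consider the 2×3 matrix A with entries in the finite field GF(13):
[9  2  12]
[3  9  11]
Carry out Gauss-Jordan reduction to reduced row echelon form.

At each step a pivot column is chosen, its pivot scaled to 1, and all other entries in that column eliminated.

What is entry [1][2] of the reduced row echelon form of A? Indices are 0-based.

[1] R0 /= 9  ⇒  (1, 6, 10)
     R1 -= 3·R0  ⇒  (0, 4, 7)
[2] R1 /= 4  ⇒  (0, 1, 5)
     R0 -= 6·R1  ⇒  (1, 0, 6)

M[1][2] = 5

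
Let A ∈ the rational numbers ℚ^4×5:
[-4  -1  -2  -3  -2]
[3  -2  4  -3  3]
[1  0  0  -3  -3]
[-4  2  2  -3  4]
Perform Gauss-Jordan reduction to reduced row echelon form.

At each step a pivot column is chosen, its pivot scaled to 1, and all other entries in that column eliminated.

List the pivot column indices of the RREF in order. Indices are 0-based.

pivot columns: 0, 1, 2, 3

[1] R0 /= -4  ⇒  (1, 1/4, 1/2, 3/4, 1/2)
     R1 -= 3·R0  ⇒  (0, -11/4, 5/2, -21/4, 3/2)
     R2 -= 1·R0  ⇒  (0, -1/4, -1/2, -15/4, -7/2)
     R3 -= -4·R0  ⇒  (0, 3, 4, 0, 6)
[2] R1 /= -11/4  ⇒  (0, 1, -10/11, 21/11, -6/11)
     R0 -= 1/4·R1  ⇒  (1, 0, 8/11, 3/11, 7/11)
     R2 -= -1/4·R1  ⇒  (0, 0, -8/11, -36/11, -40/11)
     R3 -= 3·R1  ⇒  (0, 0, 74/11, -63/11, 84/11)
[3] R2 /= -8/11  ⇒  (0, 0, 1, 9/2, 5)
     R0 -= 8/11·R2  ⇒  (1, 0, 0, -3, -3)
     R1 -= -10/11·R2  ⇒  (0, 1, 0, 6, 4)
     R3 -= 74/11·R2  ⇒  (0, 0, 0, -36, -26)
[4] R3 /= -36  ⇒  (0, 0, 0, 1, 13/18)
     R0 -= -3·R3  ⇒  (1, 0, 0, 0, -5/6)
     R1 -= 6·R3  ⇒  (0, 1, 0, 0, -1/3)
     R2 -= 9/2·R3  ⇒  (0, 0, 1, 0, 7/4)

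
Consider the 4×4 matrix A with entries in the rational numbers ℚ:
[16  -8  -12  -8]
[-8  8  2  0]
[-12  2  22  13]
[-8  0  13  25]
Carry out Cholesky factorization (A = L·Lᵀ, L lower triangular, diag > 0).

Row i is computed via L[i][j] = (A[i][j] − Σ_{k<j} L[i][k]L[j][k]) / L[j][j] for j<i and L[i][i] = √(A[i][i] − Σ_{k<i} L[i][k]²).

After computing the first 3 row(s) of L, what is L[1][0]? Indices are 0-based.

L[1][0] = -2

Step 1: L[0][0] = √(16) = 4.
  L[1][0] = (-8) / L[0][0] = -2.
Step 2: L[1][1] = √(4) = 2.
  L[2][0] = (-12) / L[0][0] = -3.
  L[2][1] = (-4) / L[1][1] = -2.
Step 3: L[2][2] = √(9) = 3.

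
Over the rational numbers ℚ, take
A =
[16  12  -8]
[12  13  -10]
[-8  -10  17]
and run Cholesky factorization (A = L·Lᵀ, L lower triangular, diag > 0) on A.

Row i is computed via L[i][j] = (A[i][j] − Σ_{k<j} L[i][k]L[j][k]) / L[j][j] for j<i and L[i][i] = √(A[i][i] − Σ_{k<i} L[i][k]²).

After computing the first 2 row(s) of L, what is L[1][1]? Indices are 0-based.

L[1][1] = 2

Step 1: L[0][0] = √(16) = 4.
  L[1][0] = (12) / L[0][0] = 3.
Step 2: L[1][1] = √(4) = 2.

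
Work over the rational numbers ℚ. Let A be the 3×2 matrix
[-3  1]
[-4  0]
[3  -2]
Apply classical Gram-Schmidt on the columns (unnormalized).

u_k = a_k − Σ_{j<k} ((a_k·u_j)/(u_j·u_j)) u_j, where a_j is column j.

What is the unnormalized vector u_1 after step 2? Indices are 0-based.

Step 1: u_0 = a_0 = (-3, -4, 3).
Step 2: u_1 = a_1 − (-9/34)·u_0 = (7/34, -18/17, -41/34).

u_1 = (7/34, -18/17, -41/34)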